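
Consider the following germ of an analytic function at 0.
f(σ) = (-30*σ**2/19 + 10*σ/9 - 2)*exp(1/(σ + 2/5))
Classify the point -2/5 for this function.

The exponent 1/(σ - (-2/5)) has a pole at -2/5, so exp(1/(σ - (-2/5))) takes every nonzero value near it: an essential singularity (not a pole of any order).

The point is an essential singularity.


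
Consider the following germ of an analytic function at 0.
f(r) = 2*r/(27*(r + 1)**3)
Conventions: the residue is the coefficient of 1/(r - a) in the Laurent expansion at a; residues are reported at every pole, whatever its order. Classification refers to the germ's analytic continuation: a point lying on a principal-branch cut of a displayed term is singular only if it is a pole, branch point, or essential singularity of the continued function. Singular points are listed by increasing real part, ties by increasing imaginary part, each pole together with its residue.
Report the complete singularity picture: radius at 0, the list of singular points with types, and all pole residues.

Denominator factor (r + 1)^3: pole of order 3 at -1, modulus 1.
The radius of convergence is the smallest modulus among the singular points: 1.
At the order-3 pole -1 set g(r) = (r - (-1))^3*f(r) = 2*r/27.
Order-3 pole: residue = g''(a)/2; g''(-1) = 0, so the residue is 0.

Radius of convergence at 0: 1.
At -1: a pole of order 3; residue 0.


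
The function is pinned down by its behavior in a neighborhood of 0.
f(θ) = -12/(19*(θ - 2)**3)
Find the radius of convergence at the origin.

Denominator factor (θ - 2)^3: pole of order 3 at 2, modulus 2.
The radius of convergence is the smallest modulus among the singular points: 2.

The radius of convergence is 2.


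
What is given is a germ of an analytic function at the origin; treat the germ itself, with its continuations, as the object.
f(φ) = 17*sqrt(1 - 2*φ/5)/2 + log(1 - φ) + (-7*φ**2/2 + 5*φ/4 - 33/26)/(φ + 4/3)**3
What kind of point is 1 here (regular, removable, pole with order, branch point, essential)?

The point is a logarithmic branch point.

The term (1)*log(1 - φ/(1)) has argument 1 - 1/(1) = 0 at 1: a logarithmic (infinitely-sheeted) branch point; the remaining terms are analytic or single-valued there.


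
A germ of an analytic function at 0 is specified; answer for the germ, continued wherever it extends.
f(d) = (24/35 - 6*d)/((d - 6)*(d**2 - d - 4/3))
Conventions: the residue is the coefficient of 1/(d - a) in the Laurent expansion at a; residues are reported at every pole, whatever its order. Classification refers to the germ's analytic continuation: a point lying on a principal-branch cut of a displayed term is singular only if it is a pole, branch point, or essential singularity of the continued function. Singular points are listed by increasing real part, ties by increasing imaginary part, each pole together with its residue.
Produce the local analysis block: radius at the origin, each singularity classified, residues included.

Denominator factor (d - 6): pole of order 1 at 6, modulus 6.
Denominator factor (d**2 - d - 4/3): discriminant 19/3, real irrational roots 1/2 + (1/6)*sqrt(57) and 1/2 - (1/6)*sqrt(57); poles of order 1, moduli 1/2 + (1/6)*sqrt(57) and -1/2 + (1/6)*sqrt(57).
The radius of convergence is the smallest modulus among the singular points: -1/2 + (1/6)*sqrt(57).
The factor d**2 - d - 4/3 splits as (d - a)(d - a') with a = 1/2 - (1/6)*sqrt(57), a' = 1/2 + (1/6)*sqrt(57). At the order-1 pole a set g(d) = (d - a)*f(d) = [(24/35 - 6*d)/(d - 6)] / (d - a').
Simple pole: residue = g(a) at a = 1/2 - (1/6)*sqrt(57), which is 927/1505 - (1167/28595)*sqrt(57).
The factor d**2 - d - 4/3 splits as (d - a)(d - a') with a = 1/2 + (1/6)*sqrt(57), a' = 1/2 - (1/6)*sqrt(57). At the order-1 pole a set g(d) = (d - a)*f(d) = [(24/35 - 6*d)/(d - 6)] / (d - a').
Simple pole: residue = g(a) at a = 1/2 + (1/6)*sqrt(57), which is 927/1505 + (1167/28595)*sqrt(57).
At the order-1 pole 6 set g(d) = (d - (6))*f(d) = (24/35 - 6*d)/(d**2 - d - 4/3).
Simple pole: residue = g(a) at a = 6, which is -1854/1505.
List the singular points by increasing real part (a conjugate pair: the negative imaginary part first).

Radius of convergence at 0: -1/2 + (1/6)*sqrt(57).
At 1/2 - (1/6)*sqrt(57): a pole of order 1; residue 927/1505 - (1167/28595)*sqrt(57).
At 1/2 + (1/6)*sqrt(57): a pole of order 1; residue 927/1505 + (1167/28595)*sqrt(57).
At 6: a pole of order 1; residue -1854/1505.


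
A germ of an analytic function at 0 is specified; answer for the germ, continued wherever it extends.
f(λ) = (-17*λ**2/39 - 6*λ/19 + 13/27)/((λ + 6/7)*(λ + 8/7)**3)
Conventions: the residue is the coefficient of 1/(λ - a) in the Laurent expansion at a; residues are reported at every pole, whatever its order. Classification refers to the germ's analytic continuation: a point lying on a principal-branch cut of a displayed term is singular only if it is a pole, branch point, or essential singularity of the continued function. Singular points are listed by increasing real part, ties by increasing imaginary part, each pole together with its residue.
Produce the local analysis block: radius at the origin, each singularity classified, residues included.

Radius of convergence at 0: 6/7.
At -8/7: a pole of order 3; residue -987973/53352.
At -6/7: a pole of order 1; residue 987973/53352.

Denominator factor (λ + 8/7)^3: pole of order 3 at -8/7, modulus 8/7.
Denominator factor (λ + 6/7): pole of order 1 at -6/7, modulus 6/7.
The radius of convergence is the smallest modulus among the singular points: 6/7.
At the order-3 pole -8/7 set g(λ) = (λ - (-8/7))^3*f(λ) = (-17*λ**2/39 - 6*λ/19 + 13/27)/(λ + 6/7).
Order-3 pole: residue = g''(a)/2; g''(-8/7) = -987973/26676, so the residue is -987973/53352.
At the order-1 pole -6/7 set g(λ) = (λ - (-6/7))*f(λ) = (-17*λ**2/39 - 6*λ/19 + 13/27)/(λ + 8/7)**3.
Simple pole: residue = g(a) at a = -6/7, which is 987973/53352.
List the singular points by increasing real part (a conjugate pair: the negative imaginary part first).


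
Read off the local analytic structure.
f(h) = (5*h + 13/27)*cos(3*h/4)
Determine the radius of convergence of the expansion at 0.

The factor cos(3*h/4) is entire and contributes no finite singular point.
The polynomial part has no poles.
No finite singular points: the Taylor series at 0 converges everywhere.

The radius of convergence is infinite.


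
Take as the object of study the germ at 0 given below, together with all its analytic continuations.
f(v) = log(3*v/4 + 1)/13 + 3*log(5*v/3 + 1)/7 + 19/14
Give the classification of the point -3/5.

The point is a logarithmic branch point.

The term (3/7)*log(1 - v/(-3/5)) has argument 1 - -3/5/(-3/5) = 0 at -3/5: a logarithmic (infinitely-sheeted) branch point; the remaining terms are analytic or single-valued there.


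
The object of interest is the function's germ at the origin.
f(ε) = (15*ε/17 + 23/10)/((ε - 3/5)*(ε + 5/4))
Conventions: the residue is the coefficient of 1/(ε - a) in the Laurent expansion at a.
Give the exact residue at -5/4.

At the order-1 pole -5/4 set g(ε) = (ε - (-5/4))*f(ε) = (15*ε/17 + 23/10)/(ε - 3/5).
Simple pole: residue = g(a) at a = -5/4, which is -11/17.

The residue is -11/17.


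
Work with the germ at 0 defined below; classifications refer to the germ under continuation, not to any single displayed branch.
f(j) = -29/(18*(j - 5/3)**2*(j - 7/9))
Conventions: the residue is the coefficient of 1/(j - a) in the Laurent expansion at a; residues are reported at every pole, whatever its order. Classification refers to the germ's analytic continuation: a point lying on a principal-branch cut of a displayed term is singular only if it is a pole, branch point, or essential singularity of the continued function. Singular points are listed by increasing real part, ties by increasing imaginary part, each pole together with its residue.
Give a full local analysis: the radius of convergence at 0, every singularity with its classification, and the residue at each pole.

Radius of convergence at 0: 7/9.
At 7/9: a pole of order 1; residue -261/128.
At 5/3: a pole of order 2; residue 261/128.

Denominator factor (j - 7/9): pole of order 1 at 7/9, modulus 7/9.
Denominator factor (j - 5/3)^2: pole of order 2 at 5/3, modulus 5/3.
The radius of convergence is the smallest modulus among the singular points: 7/9.
At the order-1 pole 7/9 set g(j) = (j - (7/9))*f(j) = -29/(18*(j - 5/3)**2).
Simple pole: residue = g(a) at a = 7/9, which is -261/128.
At the order-2 pole 5/3 set g(j) = (j - (5/3))^2*f(j) = -29/(18*(j - 7/9)).
Order-2 pole: residue = g'(a); g'(5/3) = 261/128, so the residue is 261/128.
List the singular points by increasing real part (a conjugate pair: the negative imaginary part first).


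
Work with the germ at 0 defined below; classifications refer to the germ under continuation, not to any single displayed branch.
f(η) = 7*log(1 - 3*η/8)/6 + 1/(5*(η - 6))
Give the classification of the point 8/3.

The point is a logarithmic branch point.

The term (7/6)*log(1 - η/(8/3)) has argument 1 - 8/3/(8/3) = 0 at 8/3: a logarithmic (infinitely-sheeted) branch point; the remaining terms are analytic or single-valued there.


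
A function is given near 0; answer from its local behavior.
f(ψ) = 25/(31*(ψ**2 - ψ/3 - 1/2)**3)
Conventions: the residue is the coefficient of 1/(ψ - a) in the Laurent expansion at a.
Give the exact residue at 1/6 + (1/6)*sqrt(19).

The residue is (36450/212629)*sqrt(19).

The factor ψ**2 - ψ/3 - 1/2 splits as (ψ - a)(ψ - a') with a = 1/6 + (1/6)*sqrt(19), a' = 1/6 - (1/6)*sqrt(19). At the order-3 pole a set g(ψ) = (ψ - a)^3*f(ψ) = [25/31] / (ψ - a')^3.
Order-3 pole: residue = g''(a)/2; g''(1/6 + (1/6)*sqrt(19)) = (72900/212629)*sqrt(19), so the residue is (36450/212629)*sqrt(19).


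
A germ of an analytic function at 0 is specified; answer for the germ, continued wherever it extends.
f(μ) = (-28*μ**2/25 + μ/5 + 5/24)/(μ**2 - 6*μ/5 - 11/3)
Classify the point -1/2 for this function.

Denominator factors: μ**2 - 6*μ/5 - 11/3 = -169/60 at μ = -1/2 — none vanishes.
So the germ continues analytically to -1/2.

The point is a regular point.


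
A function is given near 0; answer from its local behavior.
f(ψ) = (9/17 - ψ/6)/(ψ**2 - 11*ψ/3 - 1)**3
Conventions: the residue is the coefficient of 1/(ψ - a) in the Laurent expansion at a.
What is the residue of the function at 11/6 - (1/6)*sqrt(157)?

The residue is -(11097/131576362)*sqrt(157).

The factor ψ**2 - 11*ψ/3 - 1 splits as (ψ - a)(ψ - a') with a = 11/6 - (1/6)*sqrt(157), a' = 11/6 + (1/6)*sqrt(157). At the order-3 pole a set g(ψ) = (ψ - a)^3*f(ψ) = [9/17 - ψ/6] / (ψ - a')^3.
Order-3 pole: residue = g''(a)/2; g''(11/6 - (1/6)*sqrt(157)) = -(11097/65788181)*sqrt(157), so the residue is -(11097/131576362)*sqrt(157).


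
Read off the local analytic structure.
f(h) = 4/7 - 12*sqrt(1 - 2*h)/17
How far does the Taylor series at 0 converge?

Branch term (-12/17)*sqrt(1 - h/(1/2)): its argument vanishes at h = 1/2, a square-root branch point, modulus 1/2.
The radius of convergence is the smallest modulus among the singular points: 1/2.

The radius of convergence is 1/2.


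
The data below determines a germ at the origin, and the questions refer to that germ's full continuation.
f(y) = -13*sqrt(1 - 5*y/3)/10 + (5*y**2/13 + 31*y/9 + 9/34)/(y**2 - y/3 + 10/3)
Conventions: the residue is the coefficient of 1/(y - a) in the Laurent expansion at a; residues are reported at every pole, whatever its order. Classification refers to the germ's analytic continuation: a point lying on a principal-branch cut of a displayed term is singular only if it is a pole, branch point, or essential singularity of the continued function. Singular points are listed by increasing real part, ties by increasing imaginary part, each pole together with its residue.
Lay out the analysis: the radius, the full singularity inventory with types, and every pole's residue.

Denominator factor (y**2 - y/3 + 10/3): discriminant -119/9, complex-conjugate roots (1/6) + ((1/6)*sqrt(119))*i and (1/6) - ((1/6)*sqrt(119))*i; poles of order 1, moduli (1/3)*sqrt(30) and (1/3)*sqrt(30).
Branch term (-13/10)*sqrt(1 - y/(3/5)): its argument vanishes at y = 3/5, a square-root branch point, modulus 3/5.
The radius of convergence is the smallest modulus among the singular points: 3/5.
The branch term is analytic at (1/6) - ((1/6)*sqrt(119))*i and contributes nothing to the residue; only the rational part matters.
The factor y**2 - y/3 + 10/3 splits as (y - a)(y - a') with a = (1/6) - ((1/6)*sqrt(119))*i, a' = (1/6) + ((1/6)*sqrt(119))*i. At the order-1 pole a set g(y) = (y - a)*(rational part) = [5*y**2/13 + 31*y/9 + 9/34] / (y - a').
Simple pole: residue = g(a) at a = (1/6) - ((1/6)*sqrt(119))*i, which is (209/117) - ((5035/473382)*sqrt(119))*i.
The branch term is analytic at (1/6) + ((1/6)*sqrt(119))*i and contributes nothing to the residue; only the rational part matters.
The factor y**2 - y/3 + 10/3 splits as (y - a)(y - a') with a = (1/6) + ((1/6)*sqrt(119))*i, a' = (1/6) - ((1/6)*sqrt(119))*i. At the order-1 pole a set g(y) = (y - a)*(rational part) = [5*y**2/13 + 31*y/9 + 9/34] / (y - a').
Simple pole: residue = g(a) at a = (1/6) + ((1/6)*sqrt(119))*i, which is (209/117) + ((5035/473382)*sqrt(119))*i.
List the singular points by increasing real part (a conjugate pair: the negative imaginary part first).

Radius of convergence at 0: 3/5.
At (1/6) - ((1/6)*sqrt(119))*i: a pole of order 1; residue (209/117) - ((5035/473382)*sqrt(119))*i.
At (1/6) + ((1/6)*sqrt(119))*i: a pole of order 1; residue (209/117) + ((5035/473382)*sqrt(119))*i.
At 3/5: an algebraic (square-root) branch point.


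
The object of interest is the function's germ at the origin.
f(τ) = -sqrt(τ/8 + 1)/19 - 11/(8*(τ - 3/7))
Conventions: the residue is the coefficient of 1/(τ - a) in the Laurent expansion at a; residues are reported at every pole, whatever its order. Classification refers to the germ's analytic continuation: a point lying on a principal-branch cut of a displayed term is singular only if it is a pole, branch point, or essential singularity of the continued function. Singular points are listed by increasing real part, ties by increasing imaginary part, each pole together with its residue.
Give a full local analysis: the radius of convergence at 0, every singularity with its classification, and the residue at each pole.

Denominator factor (τ - 3/7): pole of order 1 at 3/7, modulus 3/7.
Branch term (-1/19)*sqrt(1 - τ/(-8)): its argument vanishes at τ = -8, a square-root branch point, modulus 8.
The radius of convergence is the smallest modulus among the singular points: 3/7.
The branch term is analytic at 3/7 and contributes nothing to the residue; only the rational part matters.
At the order-1 pole 3/7 set g(τ) = (τ - (3/7))*(rational part) = -11/8.
Simple pole: residue = g(a) at a = 3/7, which is -11/8.
List the singular points by increasing real part (a conjugate pair: the negative imaginary part first).

Radius of convergence at 0: 3/7.
At -8: an algebraic (square-root) branch point.
At 3/7: a pole of order 1; residue -11/8.


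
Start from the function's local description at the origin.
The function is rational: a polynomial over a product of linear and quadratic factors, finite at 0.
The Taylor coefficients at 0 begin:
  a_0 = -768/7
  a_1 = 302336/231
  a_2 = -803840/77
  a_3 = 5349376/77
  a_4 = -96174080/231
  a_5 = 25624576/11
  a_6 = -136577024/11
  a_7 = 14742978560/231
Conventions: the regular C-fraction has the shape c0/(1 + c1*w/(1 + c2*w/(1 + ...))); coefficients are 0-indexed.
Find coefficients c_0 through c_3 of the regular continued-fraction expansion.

Taylor coefficients (read off): a_0 = -768/7, a_1 = 302336/231, a_2 = -803840/77, a_3 = 5349376/77.
c0 = a_0 = -768/7. Peel one level at a time: if S = 1 + c*w/S' with S'(0) = 1, then c is the w-coefficient of S and S' = c*w/(S - 1).
S_1 = c0/f = 1 + (1181/99)*w + (462181/9801)*w^2 + ...; c1 = 1181/99.
S_2 = c1*w/(S_1 - 1) = 1 + (-462181/116919)*w + (14701872/1394761)*w^2 + ...; c2 = -462181/116919.
S_3 = c2*w/(S_2 - 1) = 1 + (1455485328/545835761)*w + ...; c3 = 1455485328/545835761.

The regular C-fraction coefficients are [-768/7, 1181/99, -462181/116919, 1455485328/545835761].


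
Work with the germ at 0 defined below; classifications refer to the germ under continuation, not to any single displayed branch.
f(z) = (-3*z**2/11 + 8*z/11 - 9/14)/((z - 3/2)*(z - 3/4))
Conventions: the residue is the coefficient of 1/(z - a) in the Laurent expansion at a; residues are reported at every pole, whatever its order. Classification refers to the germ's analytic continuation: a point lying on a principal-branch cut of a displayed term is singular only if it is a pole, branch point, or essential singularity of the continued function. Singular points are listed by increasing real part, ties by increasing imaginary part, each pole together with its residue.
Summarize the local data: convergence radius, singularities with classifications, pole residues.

Denominator factor (z - 3/4): pole of order 1 at 3/4, modulus 3/4.
Denominator factor (z - 3/2): pole of order 1 at 3/2, modulus 3/2.
The radius of convergence is the smallest modulus among the singular points: 3/4.
At the order-1 pole 3/4 set g(z) = (z - (3/4))*f(z) = (-3*z**2/11 + 8*z/11 - 9/14)/(z - 3/2).
Simple pole: residue = g(a) at a = 3/4, which is 103/308.
At the order-1 pole 3/2 set g(z) = (z - (3/2))*f(z) = (-3*z**2/11 + 8*z/11 - 9/14)/(z - 3/4).
Simple pole: residue = g(a) at a = 3/2, which is -17/77.
List the singular points by increasing real part (a conjugate pair: the negative imaginary part first).

Radius of convergence at 0: 3/4.
At 3/4: a pole of order 1; residue 103/308.
At 3/2: a pole of order 1; residue -17/77.


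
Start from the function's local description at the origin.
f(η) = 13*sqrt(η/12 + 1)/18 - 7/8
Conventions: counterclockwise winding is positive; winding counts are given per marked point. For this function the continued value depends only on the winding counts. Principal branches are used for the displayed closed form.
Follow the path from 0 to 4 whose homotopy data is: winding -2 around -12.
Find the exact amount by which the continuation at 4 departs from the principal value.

The rational part is single-valued and drops out of the difference; each branch term changes only by its own monodromy.
(13/18)*sqrt(1 - η/(-12)): winding -2 is even, the square root returns to the same sheet, contribution 0.
Summing the contributions at η = 4 gives 0.

Continued minus principal equals 0.


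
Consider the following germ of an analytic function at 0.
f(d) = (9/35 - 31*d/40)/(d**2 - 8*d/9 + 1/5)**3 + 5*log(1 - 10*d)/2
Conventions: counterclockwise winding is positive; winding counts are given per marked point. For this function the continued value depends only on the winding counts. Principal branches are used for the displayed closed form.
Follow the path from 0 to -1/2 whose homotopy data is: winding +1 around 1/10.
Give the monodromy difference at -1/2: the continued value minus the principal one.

Continued minus principal equals (5)*pi*i.

The rational part is single-valued and drops out of the difference; each branch term changes only by its own monodromy.
(5/2)*log(1 - d/(1/10)): each positive loop around 1/10 adds 2*pi*i to the log, so winding +1 contributes (5/2)*(1)*2*pi*i = (5)*pi*i.
Summing the contributions at d = -1/2 gives (5)*pi*i.


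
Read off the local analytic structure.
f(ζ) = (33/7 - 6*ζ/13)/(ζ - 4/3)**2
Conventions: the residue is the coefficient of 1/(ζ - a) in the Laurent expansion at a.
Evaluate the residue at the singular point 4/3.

The residue is -6/13.

At the order-2 pole 4/3 set g(ζ) = (ζ - (4/3))^2*f(ζ) = 33/7 - 6*ζ/13.
Order-2 pole: residue = g'(a); g'(4/3) = -6/13, so the residue is -6/13.


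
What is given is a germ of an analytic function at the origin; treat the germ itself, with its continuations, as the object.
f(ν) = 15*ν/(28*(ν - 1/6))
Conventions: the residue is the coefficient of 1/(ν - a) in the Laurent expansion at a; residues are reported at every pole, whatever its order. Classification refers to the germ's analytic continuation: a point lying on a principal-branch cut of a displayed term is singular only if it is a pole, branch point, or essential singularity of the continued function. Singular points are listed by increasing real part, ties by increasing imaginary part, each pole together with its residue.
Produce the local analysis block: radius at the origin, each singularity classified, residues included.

Radius of convergence at 0: 1/6.
At 1/6: a pole of order 1; residue 5/56.

Denominator factor (ν - 1/6): pole of order 1 at 1/6, modulus 1/6.
The radius of convergence is the smallest modulus among the singular points: 1/6.
At the order-1 pole 1/6 set g(ν) = (ν - (1/6))*f(ν) = 15*ν/28.
Simple pole: residue = g(a) at a = 1/6, which is 5/56.


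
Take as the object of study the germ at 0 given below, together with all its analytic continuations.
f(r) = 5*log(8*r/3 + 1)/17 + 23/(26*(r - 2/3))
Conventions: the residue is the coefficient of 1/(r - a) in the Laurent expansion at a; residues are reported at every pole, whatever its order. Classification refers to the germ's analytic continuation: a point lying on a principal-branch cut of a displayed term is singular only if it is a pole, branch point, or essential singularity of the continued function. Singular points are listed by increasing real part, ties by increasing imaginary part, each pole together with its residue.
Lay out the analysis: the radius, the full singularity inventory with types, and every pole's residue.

Radius of convergence at 0: 3/8.
At -3/8: a logarithmic branch point.
At 2/3: a pole of order 1; residue 23/26.

Denominator factor (r - 2/3): pole of order 1 at 2/3, modulus 2/3.
Branch term (5/17)*log(1 - r/(-3/8)): its argument vanishes at r = -3/8, a logarithmic branch point, modulus 3/8.
The radius of convergence is the smallest modulus among the singular points: 3/8.
The branch term is analytic at 2/3 and contributes nothing to the residue; only the rational part matters.
At the order-1 pole 2/3 set g(r) = (r - (2/3))*(rational part) = 23/26.
Simple pole: residue = g(a) at a = 2/3, which is 23/26.
List the singular points by increasing real part (a conjugate pair: the negative imaginary part first).


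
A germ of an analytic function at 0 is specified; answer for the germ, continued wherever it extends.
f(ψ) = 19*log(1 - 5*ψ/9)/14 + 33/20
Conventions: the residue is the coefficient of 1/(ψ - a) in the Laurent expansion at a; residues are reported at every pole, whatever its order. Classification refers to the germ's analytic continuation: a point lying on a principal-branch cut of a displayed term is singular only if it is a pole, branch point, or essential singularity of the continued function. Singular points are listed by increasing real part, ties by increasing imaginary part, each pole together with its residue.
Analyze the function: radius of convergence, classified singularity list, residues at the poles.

Radius of convergence at 0: 9/5.
At 9/5: a logarithmic branch point.

Branch term (19/14)*log(1 - ψ/(9/5)): its argument vanishes at ψ = 9/5, a logarithmic branch point, modulus 9/5.
The radius of convergence is the smallest modulus among the singular points: 9/5.


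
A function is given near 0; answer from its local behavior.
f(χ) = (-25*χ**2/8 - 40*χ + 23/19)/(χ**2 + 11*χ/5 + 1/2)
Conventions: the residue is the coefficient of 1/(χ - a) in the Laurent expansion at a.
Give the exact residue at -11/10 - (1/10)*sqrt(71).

The factor χ**2 + 11*χ/5 + 1/2 splits as (χ - a)(χ - a') with a = -11/10 - (1/10)*sqrt(71), a' = -11/10 + (1/10)*sqrt(71). At the order-1 pole a set g(χ) = (χ - a)*f(χ) = [-25*χ**2/8 - 40*χ + 23/19] / (χ - a').
Simple pole: residue = g(a) at a = -11/10 - (1/10)*sqrt(71), which is -265/16 - (3725/1349)*sqrt(71).

The residue is -265/16 - (3725/1349)*sqrt(71).


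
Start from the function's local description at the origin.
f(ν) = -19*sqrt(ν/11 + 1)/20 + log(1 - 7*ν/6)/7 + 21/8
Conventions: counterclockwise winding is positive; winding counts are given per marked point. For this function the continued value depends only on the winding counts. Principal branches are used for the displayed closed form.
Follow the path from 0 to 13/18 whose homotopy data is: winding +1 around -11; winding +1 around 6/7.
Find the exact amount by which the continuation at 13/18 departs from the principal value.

The rational part is single-valued and drops out of the difference; each branch term changes only by its own monodromy.
(-19/20)*sqrt(1 - ν/(-11)): winding +1 is odd, the square root flips sign, contributing -2*(-19/20)*sqrt(1 - (13/18)/(-11)) = -2*(-19/20)*sqrt(211/198) = (19/660)*sqrt(4642).
(1/7)*log(1 - ν/(6/7)): each positive loop around 6/7 adds 2*pi*i to the log, so winding +1 contributes (1/7)*(1)*2*pi*i = (2/7)*pi*i.
Summing the contributions at ν = 13/18 gives ((19/660)*sqrt(4642)) + ((2/7)*pi)*i.

Continued minus principal equals ((19/660)*sqrt(4642)) + ((2/7)*pi)*i.


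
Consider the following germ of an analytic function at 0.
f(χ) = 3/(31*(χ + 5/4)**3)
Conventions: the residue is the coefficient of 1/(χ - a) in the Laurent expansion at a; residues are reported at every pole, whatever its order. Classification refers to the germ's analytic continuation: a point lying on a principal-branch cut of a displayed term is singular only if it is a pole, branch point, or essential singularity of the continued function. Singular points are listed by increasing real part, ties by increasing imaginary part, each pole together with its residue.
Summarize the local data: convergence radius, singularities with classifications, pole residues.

Denominator factor (χ + 5/4)^3: pole of order 3 at -5/4, modulus 5/4.
The radius of convergence is the smallest modulus among the singular points: 5/4.
At the order-3 pole -5/4 set g(χ) = (χ - (-5/4))^3*f(χ) = 3/31.
Order-3 pole: residue = g''(a)/2; g''(-5/4) = 0, so the residue is 0.

Radius of convergence at 0: 5/4.
At -5/4: a pole of order 3; residue 0.


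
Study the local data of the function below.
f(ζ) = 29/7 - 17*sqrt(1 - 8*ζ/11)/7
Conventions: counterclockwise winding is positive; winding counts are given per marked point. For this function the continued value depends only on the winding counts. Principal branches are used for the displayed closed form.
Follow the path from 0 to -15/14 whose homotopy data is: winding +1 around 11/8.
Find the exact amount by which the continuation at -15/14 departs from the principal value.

The rational part is single-valued and drops out of the difference; each branch term changes only by its own monodromy.
(-17/7)*sqrt(1 - ζ/(11/8)): winding +1 is odd, the square root flips sign, contributing -2*(-17/7)*sqrt(1 - (-15/14)/(11/8)) = -2*(-17/7)*sqrt(137/77) = (34/539)*sqrt(10549).
Summing the contributions at ζ = -15/14 gives (34/539)*sqrt(10549).

Continued minus principal equals (34/539)*sqrt(10549).


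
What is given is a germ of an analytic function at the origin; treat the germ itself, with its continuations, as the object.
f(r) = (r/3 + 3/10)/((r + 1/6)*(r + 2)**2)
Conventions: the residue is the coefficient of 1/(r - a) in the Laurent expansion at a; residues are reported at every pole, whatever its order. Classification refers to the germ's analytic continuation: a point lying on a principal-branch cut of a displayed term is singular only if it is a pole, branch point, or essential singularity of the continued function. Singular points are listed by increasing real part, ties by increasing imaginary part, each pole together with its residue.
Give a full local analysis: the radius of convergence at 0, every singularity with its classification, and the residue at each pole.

Denominator factor (r + 2)^2: pole of order 2 at -2, modulus 2.
Denominator factor (r + 1/6): pole of order 1 at -1/6, modulus 1/6.
The radius of convergence is the smallest modulus among the singular points: 1/6.
At the order-2 pole -2 set g(r) = (r - (-2))^2*f(r) = (r/3 + 3/10)/(r + 1/6).
Order-2 pole: residue = g'(a); g'(-2) = -4/55, so the residue is -4/55.
At the order-1 pole -1/6 set g(r) = (r - (-1/6))*f(r) = (r/3 + 3/10)/(r + 2)**2.
Simple pole: residue = g(a) at a = -1/6, which is 4/55.
List the singular points by increasing real part (a conjugate pair: the negative imaginary part first).

Radius of convergence at 0: 1/6.
At -2: a pole of order 2; residue -4/55.
At -1/6: a pole of order 1; residue 4/55.


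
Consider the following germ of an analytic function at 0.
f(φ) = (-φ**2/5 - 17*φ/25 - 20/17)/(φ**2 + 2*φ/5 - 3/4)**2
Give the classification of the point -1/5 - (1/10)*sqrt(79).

The denominator factor φ**2 + 2*φ/5 - 3/4 vanishes at -1/5 - (1/10)*sqrt(79) and appears to the power 2; the numerator there equals -2051/1700 + (3/50)*sqrt(79), nonzero, and no other factor vanishes.
Hence a pole whose order is the multiplicity, 2.

The point is a pole of order 2.


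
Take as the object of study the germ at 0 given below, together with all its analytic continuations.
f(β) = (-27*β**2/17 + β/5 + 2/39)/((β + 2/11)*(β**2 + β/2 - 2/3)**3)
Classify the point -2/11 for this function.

The point is a pole of order 1.

The denominator factor β + 2/11 vanishes at -2/11 and appears to the power 1; the numerator there equals -15076/401115, nonzero, and no other factor vanishes.
Hence a pole whose order is the multiplicity, 1.


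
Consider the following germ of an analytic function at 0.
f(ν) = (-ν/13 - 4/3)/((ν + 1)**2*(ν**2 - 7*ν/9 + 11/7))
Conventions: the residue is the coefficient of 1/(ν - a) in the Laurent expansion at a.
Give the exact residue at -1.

At the order-2 pole -1 set g(ν) = (ν - (-1))^2*f(ν) = (-ν/13 - 4/3)/(ν**2 - 7*ν/9 + 11/7).
Order-2 pole: residue = g'(a); g'(-1) = -193368/578773, so the residue is -193368/578773.

The residue is -193368/578773.


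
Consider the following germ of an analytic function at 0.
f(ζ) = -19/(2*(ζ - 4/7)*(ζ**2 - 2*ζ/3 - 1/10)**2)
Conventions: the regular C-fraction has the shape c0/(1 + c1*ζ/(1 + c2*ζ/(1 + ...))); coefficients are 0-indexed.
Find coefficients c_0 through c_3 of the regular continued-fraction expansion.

Taylor coefficients (expand at 0): a_0 = 3325/2, a_1 = -462175/24, a_2 = 7078925/32, a_3 = -7769923175/3456.
c0 = a_0 = 3325/2. Peel one level at a time: if S = 1 + c*ζ/S' with S'(0) = 1, then c is the ζ-coefficient of S and S' = c*ζ/(S - 1).
S_1 = c0/f = 1 + (139/12)*ζ + (10/9)*ζ^2 + ...; c1 = 139/12.
S_2 = c1*ζ/(S_1 - 1) = 1 + (-40/417)*ζ + (2645380/173889)*ζ^2 + ...; c2 = -40/417.
S_3 = c2*ζ/(S_2 - 1) = 1 + (132269/834)*ζ + ...; c3 = 132269/834.

The regular C-fraction coefficients are [3325/2, 139/12, -40/417, 132269/834].


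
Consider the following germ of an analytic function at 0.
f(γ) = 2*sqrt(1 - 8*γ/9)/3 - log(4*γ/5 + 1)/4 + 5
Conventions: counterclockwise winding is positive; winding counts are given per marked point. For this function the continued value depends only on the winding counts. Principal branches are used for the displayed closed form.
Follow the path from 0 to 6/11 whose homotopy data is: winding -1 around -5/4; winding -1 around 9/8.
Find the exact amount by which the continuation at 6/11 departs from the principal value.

The rational part is single-valued and drops out of the difference; each branch term changes only by its own monodromy.
(-1/4)*log(1 - γ/(-5/4)): each positive loop around -5/4 adds 2*pi*i to the log, so winding -1 contributes (-1/4)*(-1)*2*pi*i = (1/2)*pi*i.
(2/3)*sqrt(1 - γ/(9/8)): winding -1 is odd, the square root flips sign, contributing -2*(2/3)*sqrt(1 - (6/11)/(9/8)) = -2*(2/3)*sqrt(17/33) = -(4/99)*sqrt(561).
Summing the contributions at γ = 6/11 gives (-(4/99)*sqrt(561)) + ((1/2)*pi)*i.

Continued minus principal equals (-(4/99)*sqrt(561)) + ((1/2)*pi)*i.


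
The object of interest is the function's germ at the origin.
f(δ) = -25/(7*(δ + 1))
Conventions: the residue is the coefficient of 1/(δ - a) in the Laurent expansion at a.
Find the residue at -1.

At the order-1 pole -1 set g(δ) = (δ - (-1))*f(δ) = -25/7.
Simple pole: residue = g(a) at a = -1, which is -25/7.

The residue is -25/7.


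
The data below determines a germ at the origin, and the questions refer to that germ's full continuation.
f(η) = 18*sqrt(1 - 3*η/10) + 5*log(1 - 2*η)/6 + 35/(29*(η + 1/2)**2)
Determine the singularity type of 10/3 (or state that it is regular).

The term (18)*sqrt(1 - η/(10/3)) has argument 1 - 10/3/(10/3) = 0 at 10/3: a square-root (algebraic, two-sheeted) branch point; the remaining terms are analytic or single-valued there.

The point is an algebraic (square-root) branch point.


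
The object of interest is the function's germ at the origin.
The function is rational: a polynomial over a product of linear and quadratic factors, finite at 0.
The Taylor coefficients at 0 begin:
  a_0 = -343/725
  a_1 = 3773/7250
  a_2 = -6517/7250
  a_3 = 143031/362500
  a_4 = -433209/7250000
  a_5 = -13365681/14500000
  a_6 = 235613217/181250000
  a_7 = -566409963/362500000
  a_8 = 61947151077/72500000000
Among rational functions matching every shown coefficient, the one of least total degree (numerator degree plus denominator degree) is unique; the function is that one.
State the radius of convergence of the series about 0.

No rational of total degree below 7 reproduces all 9 coefficients; solving the [0/7] Pade equations on them gives f(μ) = 40/(29*(μ - 10/7)**3*(μ**2 + 8*μ/5 + 1)**2), whose expansion matches every shown term.
Denominator factor (μ**2 + 8*μ/5 + 1)^2: discriminant -36/25, complex-conjugate roots (-4/5) + (3/5)*i and (-4/5) - (3/5)*i; poles of order 2, moduli 1 and 1.
Denominator factor (μ - 10/7)^3: pole of order 3 at 10/7, modulus 10/7.
The radius of convergence is the smallest modulus among the singular points: 1.

The radius of convergence is 1.


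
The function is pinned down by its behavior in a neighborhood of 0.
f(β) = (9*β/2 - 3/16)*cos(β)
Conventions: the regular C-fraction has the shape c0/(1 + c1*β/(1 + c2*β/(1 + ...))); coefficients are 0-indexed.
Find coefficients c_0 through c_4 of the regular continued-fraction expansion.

The regular C-fraction coefficients are [-3/16, 24, -1153/48, 1/48, 20/1153].

Taylor coefficients (expand at 0): a_0 = -3/16, a_1 = 9/2, a_2 = 3/32, a_3 = -9/4, a_4 = -1/128.
c0 = a_0 = -3/16. Peel one level at a time: if S = 1 + c*β/S' with S'(0) = 1, then c is the β-coefficient of S and S' = c*β/(S - 1).
S_1 = c0/f = 1 + (24)*β + (1153/2)*β^2 + ...; c1 = 24.
S_2 = c1*β/(S_1 - 1) = 1 + (-1153/48)*β + (1153/2304)*β^2 + ...; c2 = -1153/48.
S_3 = c2*β/(S_2 - 1) = 1 + (1/48)*β + (-5/13836)*β^2 + ...; c3 = 1/48.
S_4 = c3*β/(S_3 - 1) = 1 + (20/1153)*β + ...; c4 = 20/1153.


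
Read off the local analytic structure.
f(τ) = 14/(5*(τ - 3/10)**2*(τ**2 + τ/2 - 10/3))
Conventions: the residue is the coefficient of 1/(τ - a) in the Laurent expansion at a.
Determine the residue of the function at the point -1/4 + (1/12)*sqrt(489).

The residue is 17325/107648 + (232995/17546624)*sqrt(489).

The factor τ**2 + τ/2 - 10/3 splits as (τ - a)(τ - a') with a = -1/4 + (1/12)*sqrt(489), a' = -1/4 - (1/12)*sqrt(489). At the order-1 pole a set g(τ) = (τ - a)*f(τ) = [14/(5*(τ - 3/10)**2)] / (τ - a').
Simple pole: residue = g(a) at a = -1/4 + (1/12)*sqrt(489), which is 17325/107648 + (232995/17546624)*sqrt(489).


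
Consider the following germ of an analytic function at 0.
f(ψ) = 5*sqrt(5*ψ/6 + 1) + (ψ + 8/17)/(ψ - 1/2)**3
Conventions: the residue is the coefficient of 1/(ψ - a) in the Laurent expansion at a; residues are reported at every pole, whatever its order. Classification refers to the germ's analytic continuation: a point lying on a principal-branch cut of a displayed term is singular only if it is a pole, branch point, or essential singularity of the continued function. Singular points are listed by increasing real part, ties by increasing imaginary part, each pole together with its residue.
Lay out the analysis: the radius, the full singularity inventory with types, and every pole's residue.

Denominator factor (ψ - 1/2)^3: pole of order 3 at 1/2, modulus 1/2.
Branch term (5)*sqrt(1 - ψ/(-6/5)): its argument vanishes at ψ = -6/5, a square-root branch point, modulus 6/5.
The radius of convergence is the smallest modulus among the singular points: 1/2.
The branch term is analytic at 1/2 and contributes nothing to the residue; only the rational part matters.
At the order-3 pole 1/2 set g(ψ) = (ψ - (1/2))^3*(rational part) = ψ + 8/17.
Order-3 pole: residue = g''(a)/2; g''(1/2) = 0, so the residue is 0.
List the singular points by increasing real part (a conjugate pair: the negative imaginary part first).

Radius of convergence at 0: 1/2.
At -6/5: an algebraic (square-root) branch point.
At 1/2: a pole of order 3; residue 0.


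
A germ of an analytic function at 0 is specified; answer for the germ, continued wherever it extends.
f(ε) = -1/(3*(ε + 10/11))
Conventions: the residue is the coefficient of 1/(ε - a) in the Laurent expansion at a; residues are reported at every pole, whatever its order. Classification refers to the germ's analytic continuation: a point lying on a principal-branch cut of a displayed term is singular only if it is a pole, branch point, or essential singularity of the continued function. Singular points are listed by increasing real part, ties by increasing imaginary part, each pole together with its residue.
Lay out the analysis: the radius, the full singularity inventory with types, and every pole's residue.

Denominator factor (ε + 10/11): pole of order 1 at -10/11, modulus 10/11.
The radius of convergence is the smallest modulus among the singular points: 10/11.
At the order-1 pole -10/11 set g(ε) = (ε - (-10/11))*f(ε) = -1/3.
Simple pole: residue = g(a) at a = -10/11, which is -1/3.

Radius of convergence at 0: 10/11.
At -10/11: a pole of order 1; residue -1/3.


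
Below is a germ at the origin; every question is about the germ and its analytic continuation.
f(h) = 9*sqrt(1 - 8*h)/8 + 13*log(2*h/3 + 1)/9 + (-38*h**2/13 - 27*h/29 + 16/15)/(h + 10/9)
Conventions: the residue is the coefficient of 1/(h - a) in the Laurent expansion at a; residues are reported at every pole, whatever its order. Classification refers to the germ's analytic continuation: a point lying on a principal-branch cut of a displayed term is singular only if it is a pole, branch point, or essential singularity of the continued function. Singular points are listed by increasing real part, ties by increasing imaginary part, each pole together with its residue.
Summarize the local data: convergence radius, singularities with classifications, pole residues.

Radius of convergence at 0: 1/8.
At -3/2: a logarithmic branch point.
At -10/9: a pole of order 1; residue -230186/152685.
At 1/8: an algebraic (square-root) branch point.

Denominator factor (h + 10/9): pole of order 1 at -10/9, modulus 10/9.
Branch term (9/8)*sqrt(1 - h/(1/8)): its argument vanishes at h = 1/8, a square-root branch point, modulus 1/8.
Branch term (13/9)*log(1 - h/(-3/2)): its argument vanishes at h = -3/2, a logarithmic branch point, modulus 3/2.
The radius of convergence is the smallest modulus among the singular points: 1/8.
The branch terms are analytic at -10/9 and contribute nothing to the residue; only the rational part matters.
At the order-1 pole -10/9 set g(h) = (h - (-10/9))*(rational part) = -38*h**2/13 - 27*h/29 + 16/15.
Simple pole: residue = g(a) at a = -10/9, which is -230186/152685.
List the singular points by increasing real part (a conjugate pair: the negative imaginary part first).


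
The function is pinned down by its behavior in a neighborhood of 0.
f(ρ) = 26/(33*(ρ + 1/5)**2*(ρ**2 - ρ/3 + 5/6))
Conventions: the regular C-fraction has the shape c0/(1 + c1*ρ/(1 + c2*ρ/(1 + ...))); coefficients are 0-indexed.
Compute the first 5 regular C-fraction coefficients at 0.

Taylor coefficients (expand at 0): a_0 = 260/11, a_1 = -2496/11, a_2 = 8268/5, a_3 = -2993224/275, a_4 = 8440692/125.
c0 = a_0 = 260/11. Peel one level at a time: if S = 1 + c*ρ/S' with S'(0) = 1, then c is the ρ-coefficient of S and S' = c*ρ/(S - 1).
S_1 = c0/f = 1 + (48/5)*ρ + (111/5)*ρ^2 + ...; c1 = 48/5.
S_2 = c1*ρ/(S_1 - 1) = 1 + (-37/16)*ρ + (3947/768)*ρ^2 + ...; c2 = -37/16.
S_3 = c2*ρ/(S_2 - 1) = 1 + (3947/1776)*ρ + (-16550/12321)*ρ^2 + ...; c3 = 3947/1776.
S_4 = c3*ρ/(S_3 - 1) = 1 + (264800/438117)*ρ + ...; c4 = 264800/438117.

The regular C-fraction coefficients are [260/11, 48/5, -37/16, 3947/1776, 264800/438117].
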